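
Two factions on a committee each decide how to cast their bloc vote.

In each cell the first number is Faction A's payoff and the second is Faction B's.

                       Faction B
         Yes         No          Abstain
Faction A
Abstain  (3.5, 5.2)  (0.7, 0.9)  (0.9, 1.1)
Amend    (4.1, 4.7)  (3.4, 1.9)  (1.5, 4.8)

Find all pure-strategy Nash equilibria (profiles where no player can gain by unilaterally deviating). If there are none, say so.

Pure NE: (Amend, Abstain)

Check each profile: it is a Nash equilibrium iff no player can strictly gain by switching unilaterally.
(Abstain, Yes): Faction A can switch to Amend (3.5 → 4.1). Not NE.
(Abstain, No): Faction A can switch to Amend (0.7 → 3.4). Not NE.
(Abstain, Abstain): Faction A can switch to Amend (0.9 → 1.5). Not NE.
(Amend, Yes): Faction B can switch to Abstain (4.7 → 4.8). Not NE.
(Amend, No): Faction B can switch to Yes (1.9 → 4.7). Not NE.
(Amend, Abstain): Faction A gets 1.5, best alternative 0.9; Faction B gets 4.8, best alternative 4.7. No profitable deviation — NE.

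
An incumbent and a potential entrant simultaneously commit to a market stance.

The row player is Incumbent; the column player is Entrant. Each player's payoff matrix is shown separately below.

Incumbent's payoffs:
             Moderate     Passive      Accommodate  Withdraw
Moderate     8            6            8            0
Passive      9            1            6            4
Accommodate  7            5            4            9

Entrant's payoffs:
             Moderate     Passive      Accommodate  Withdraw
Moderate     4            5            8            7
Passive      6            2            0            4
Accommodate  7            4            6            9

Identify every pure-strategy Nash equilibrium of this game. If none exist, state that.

(Moderate, Accommodate) and (Passive, Moderate) and (Accommodate, Withdraw)

(Moderate, Moderate): Incumbent can switch to Passive (8 → 9). Not NE.
(Moderate, Passive): Entrant can switch to Accommodate (5 → 8). Not NE.
(Moderate, Accommodate): Incumbent gets 8, best alternative 6; Entrant gets 8, best alternative 7. No profitable deviation — NE.
(Moderate, Withdraw): Incumbent can switch to Passive (0 → 4). Not NE.
(Passive, Moderate): Incumbent gets 9, best alternative 8; Entrant gets 6, best alternative 4. No profitable deviation — NE.
(Passive, Passive): Incumbent can switch to Moderate (1 → 6). Not NE.
(Passive, Accommodate): Incumbent can switch to Moderate (6 → 8). Not NE.
(Passive, Withdraw): Incumbent can switch to Accommodate (4 → 9). Not NE.
(Accommodate, Moderate): Incumbent can switch to Moderate (7 → 8). Not NE.
(Accommodate, Passive): Incumbent can switch to Moderate (5 → 6). Not NE.
(Accommodate, Withdraw): Incumbent gets 9, best alternative 4; Entrant gets 9, best alternative 7. No profitable deviation — NE.
(The remaining 1 profile has a profitable deviation by the same check.)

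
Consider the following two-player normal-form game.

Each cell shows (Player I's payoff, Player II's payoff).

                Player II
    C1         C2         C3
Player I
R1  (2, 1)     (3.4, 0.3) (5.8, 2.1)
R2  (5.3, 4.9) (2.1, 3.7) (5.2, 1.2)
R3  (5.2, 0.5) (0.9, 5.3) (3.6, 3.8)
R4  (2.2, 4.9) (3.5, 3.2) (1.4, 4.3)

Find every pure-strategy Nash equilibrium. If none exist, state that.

Pure-strategy Nash equilibria: (R1, C3), (R2, C1)

For each player, find the best response to each opponent profile; mutual best responses are the pure NE.
Player I against C1: payoffs 2, 5.3, 5.2, 2.2 → best response R2.
Player I against C2: payoffs 3.4, 2.1, 0.9, 3.5 → best response R4.
Player I against C3: payoffs 5.8, 5.2, 3.6, 1.4 → best response R1.
Player II against R1: payoffs 1, 0.3, 2.1 → best response C3.
Player II against R2: payoffs 4.9, 3.7, 1.2 → best response C1.
Player II against R3: payoffs 0.5, 5.3, 3.8 → best response C2.
Player II against R4: payoffs 4.9, 3.2, 4.3 → best response C1.
Mutual best responses: (R1, C3); (R2, C1).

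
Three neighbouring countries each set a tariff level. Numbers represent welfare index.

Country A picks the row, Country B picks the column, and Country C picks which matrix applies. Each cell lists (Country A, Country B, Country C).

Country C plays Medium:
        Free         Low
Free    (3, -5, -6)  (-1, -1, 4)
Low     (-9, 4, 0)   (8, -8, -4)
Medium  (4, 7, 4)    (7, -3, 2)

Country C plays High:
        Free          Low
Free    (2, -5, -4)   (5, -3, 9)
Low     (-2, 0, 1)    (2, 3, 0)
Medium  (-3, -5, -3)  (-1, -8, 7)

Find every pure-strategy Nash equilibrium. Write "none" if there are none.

Pure-strategy Nash equilibria: (Free, Low, High) and (Medium, Free, Medium)

Mark each player's best response to every combination of opponents' strategies; a profile where every player is best-responding is a pure Nash equilibrium.
Country A against (Free, Medium): payoffs 3, -9, 4 → best response Medium.
Country A against (Free, High): payoffs 2, -2, -3 → best response Free.
Country A against (Low, Medium): payoffs -1, 8, 7 → best response Low.
Country A against (Low, High): payoffs 5, 2, -1 → best response Free.
Country B against (Free, Medium): payoffs -5, -1 → best response Low.
Country B against (Free, High): payoffs -5, -3 → best response Low.
Country B against (Low, Medium): payoffs 4, -8 → best response Free.
Country B against (Low, High): payoffs 0, 3 → best response Low.
Country B against (Medium, Medium): payoffs 7, -3 → best response Free.
Country B against (Medium, High): payoffs -5, -8 → best response Free.
Country C against (Free, Free): payoffs -6, -4 → best response High.
Country C against (Free, Low): payoffs 4, 9 → best response High.
Country C against (Low, Free): payoffs 0, 1 → best response High.
Country C against (Low, Low): payoffs -4, 0 → best response High.
Country C against (Medium, Free): payoffs 4, -3 → best response Medium.
Country C against (Medium, Low): payoffs 2, 7 → best response High.
Mutual best responses: (Free, Low, High); (Medium, Free, Medium).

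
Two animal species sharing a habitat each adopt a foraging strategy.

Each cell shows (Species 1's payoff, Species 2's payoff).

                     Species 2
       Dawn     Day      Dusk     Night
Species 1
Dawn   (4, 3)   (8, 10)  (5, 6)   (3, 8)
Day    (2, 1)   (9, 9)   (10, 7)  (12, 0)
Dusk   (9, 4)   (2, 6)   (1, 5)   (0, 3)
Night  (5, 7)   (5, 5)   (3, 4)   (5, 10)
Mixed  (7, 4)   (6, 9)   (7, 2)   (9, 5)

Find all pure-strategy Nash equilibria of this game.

Mark each player's best response to every combination of opponents' strategies; a profile where every player is best-responding is a pure Nash equilibrium.
Species 1 against Dawn: payoffs 4, 2, 9, 5, 7 → best response Dusk.
Species 1 against Day: payoffs 8, 9, 2, 5, 6 → best response Day.
Species 1 against Dusk: payoffs 5, 10, 1, 3, 7 → best response Day.
Species 1 against Night: payoffs 3, 12, 0, 5, 9 → best response Day.
Species 2 against Dawn: payoffs 3, 10, 6, 8 → best response Day.
Species 2 against Day: payoffs 1, 9, 7, 0 → best response Day.
Species 2 against Dusk: payoffs 4, 6, 5, 3 → best response Day.
Species 2 against Night: payoffs 7, 5, 4, 10 → best response Night.
Species 2 against Mixed: payoffs 4, 9, 2, 5 → best response Day.
Mutual best responses: (Day, Day).

(Day, Day)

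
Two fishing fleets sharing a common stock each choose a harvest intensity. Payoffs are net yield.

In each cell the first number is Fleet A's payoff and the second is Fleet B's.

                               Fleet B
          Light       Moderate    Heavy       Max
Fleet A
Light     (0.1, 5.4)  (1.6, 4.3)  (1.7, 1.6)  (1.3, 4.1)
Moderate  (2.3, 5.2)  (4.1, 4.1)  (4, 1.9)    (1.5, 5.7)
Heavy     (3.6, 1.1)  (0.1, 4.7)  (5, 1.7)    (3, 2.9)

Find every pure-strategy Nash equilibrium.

This game has no pure Nash equilibrium.

(Light, Light): Fleet A can switch to Moderate (0.1 → 2.3). Not NE.
(Light, Moderate): Fleet A can switch to Moderate (1.6 → 4.1). Not NE.
(Light, Heavy): Fleet A can switch to Moderate (1.7 → 4). Not NE.
(Light, Max): Fleet A can switch to Moderate (1.3 → 1.5). Not NE.
(Moderate, Light): Fleet A can switch to Heavy (2.3 → 3.6). Not NE.
(Moderate, Moderate): Fleet B can switch to Light (4.1 → 5.2). Not NE.
(Moderate, Heavy): Fleet A can switch to Heavy (4 → 5). Not NE.
(Moderate, Max): Fleet A can switch to Heavy (1.5 → 3). Not NE.
(The remaining 4 profiles each have a profitable deviation by the same check.)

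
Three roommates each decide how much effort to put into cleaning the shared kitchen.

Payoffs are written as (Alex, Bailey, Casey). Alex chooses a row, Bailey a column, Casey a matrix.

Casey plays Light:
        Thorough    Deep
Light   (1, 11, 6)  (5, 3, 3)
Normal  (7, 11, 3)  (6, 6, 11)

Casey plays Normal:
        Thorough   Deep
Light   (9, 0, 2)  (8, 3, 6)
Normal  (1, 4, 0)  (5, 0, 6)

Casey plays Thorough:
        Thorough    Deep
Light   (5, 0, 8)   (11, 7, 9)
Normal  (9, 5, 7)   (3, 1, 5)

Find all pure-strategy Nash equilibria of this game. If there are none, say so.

(Light, Deep, Thorough); (Normal, Thorough, Thorough)

(Light, Thorough, Light): Alex can switch to Normal (1 → 7). Not NE.
(Light, Thorough, Normal): Bailey can switch to Deep (0 → 3). Not NE.
(Light, Thorough, Thorough): Alex can switch to Normal (5 → 9). Not NE.
(Light, Deep, Light): Alex can switch to Normal (5 → 6). Not NE.
(Light, Deep, Normal): Casey can switch to Thorough (6 → 9). Not NE.
(Light, Deep, Thorough): Alex gets 11, best alternative 3; Bailey gets 7, best alternative 0; Casey gets 9, best alternative 6. No profitable deviation — NE.
(Normal, Thorough, Light): Casey can switch to Thorough (3 → 7). Not NE.
(Normal, Thorough, Normal): Alex can switch to Light (1 → 9). Not NE.
(Normal, Thorough, Thorough): Alex gets 9, best alternative 5; Bailey gets 5, best alternative 1; Casey gets 7, best alternative 3. No profitable deviation — NE.
(Normal, Deep, Light): Bailey can switch to Thorough (6 → 11). Not NE.
(Normal, Deep, Normal): Alex can switch to Light (5 → 8). Not NE.
(Normal, Deep, Thorough): Alex can switch to Light (3 → 11). Not NE.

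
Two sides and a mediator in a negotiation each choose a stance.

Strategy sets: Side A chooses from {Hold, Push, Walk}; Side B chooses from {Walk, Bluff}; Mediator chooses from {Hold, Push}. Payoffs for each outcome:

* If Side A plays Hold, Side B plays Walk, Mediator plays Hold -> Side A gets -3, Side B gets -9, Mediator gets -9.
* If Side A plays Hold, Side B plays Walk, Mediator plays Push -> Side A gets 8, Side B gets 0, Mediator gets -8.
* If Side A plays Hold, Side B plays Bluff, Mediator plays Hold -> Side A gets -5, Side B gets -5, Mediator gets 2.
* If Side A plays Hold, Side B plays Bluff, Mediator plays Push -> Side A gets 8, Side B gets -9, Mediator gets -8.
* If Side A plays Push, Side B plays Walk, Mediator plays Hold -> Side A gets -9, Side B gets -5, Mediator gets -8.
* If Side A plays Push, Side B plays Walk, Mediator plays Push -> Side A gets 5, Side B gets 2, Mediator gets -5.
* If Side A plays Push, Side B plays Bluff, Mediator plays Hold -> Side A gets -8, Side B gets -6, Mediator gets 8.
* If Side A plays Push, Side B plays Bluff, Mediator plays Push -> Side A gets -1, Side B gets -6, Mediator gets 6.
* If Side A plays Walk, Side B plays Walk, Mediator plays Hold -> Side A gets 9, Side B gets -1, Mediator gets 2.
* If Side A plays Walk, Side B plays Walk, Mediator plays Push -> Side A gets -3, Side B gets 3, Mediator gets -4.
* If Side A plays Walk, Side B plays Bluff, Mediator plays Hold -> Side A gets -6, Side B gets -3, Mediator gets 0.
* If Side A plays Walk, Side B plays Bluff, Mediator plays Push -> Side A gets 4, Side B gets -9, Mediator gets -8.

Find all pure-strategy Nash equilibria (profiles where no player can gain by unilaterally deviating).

(Hold, Walk, Push); (Hold, Bluff, Hold); (Walk, Walk, Hold)

Side A against (Walk, Hold): payoffs -3, -9, 9 → best response Walk.
Side A against (Walk, Push): payoffs 8, 5, -3 → best response Hold.
Side A against (Bluff, Hold): payoffs -5, -8, -6 → best response Hold.
Side A against (Bluff, Push): payoffs 8, -1, 4 → best response Hold.
Side B against (Hold, Hold): payoffs -9, -5 → best response Bluff.
Side B against (Hold, Push): payoffs 0, -9 → best response Walk.
Side B against (Push, Hold): payoffs -5, -6 → best response Walk.
Side B against (Push, Push): payoffs 2, -6 → best response Walk.
Side B against (Walk, Hold): payoffs -1, -3 → best response Walk.
Side B against (Walk, Push): payoffs 3, -9 → best response Walk.
Mediator against (Hold, Walk): payoffs -9, -8 → best response Push.
Mediator against (Hold, Bluff): payoffs 2, -8 → best response Hold.
Mediator against (Push, Walk): payoffs -8, -5 → best response Push.
Mediator against (Push, Bluff): payoffs 8, 6 → best response Hold.
Mediator against (Walk, Walk): payoffs 2, -4 → best response Hold.
Mediator against (Walk, Bluff): payoffs 0, -8 → best response Hold.
Mutual best responses: (Hold, Walk, Push); (Hold, Bluff, Hold); (Walk, Walk, Hold).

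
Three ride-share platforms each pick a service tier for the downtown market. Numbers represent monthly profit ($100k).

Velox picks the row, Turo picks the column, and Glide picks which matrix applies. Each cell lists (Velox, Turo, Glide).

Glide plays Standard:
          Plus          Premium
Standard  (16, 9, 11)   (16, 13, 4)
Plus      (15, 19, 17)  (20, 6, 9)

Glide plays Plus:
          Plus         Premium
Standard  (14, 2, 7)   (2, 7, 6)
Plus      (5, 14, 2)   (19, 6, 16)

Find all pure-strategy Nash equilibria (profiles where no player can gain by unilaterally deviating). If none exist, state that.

Check each profile: it is a Nash equilibrium iff no player can strictly gain by switching unilaterally.
(Standard, Plus, Standard): Turo can switch to Premium (9 → 13). Not NE.
(Standard, Plus, Plus): Turo can switch to Premium (2 → 7). Not NE.
(Standard, Premium, Standard): Velox can switch to Plus (16 → 20). Not NE.
(Standard, Premium, Plus): Velox can switch to Plus (2 → 19). Not NE.
(Plus, Plus, Standard): Velox can switch to Standard (15 → 16). Not NE.
(Plus, Plus, Plus): Velox can switch to Standard (5 → 14). Not NE.
(Plus, Premium, Standard): Turo can switch to Plus (6 → 19). Not NE.
(Plus, Premium, Plus): Turo can switch to Plus (6 → 14). Not NE.

No pure-strategy Nash equilibrium.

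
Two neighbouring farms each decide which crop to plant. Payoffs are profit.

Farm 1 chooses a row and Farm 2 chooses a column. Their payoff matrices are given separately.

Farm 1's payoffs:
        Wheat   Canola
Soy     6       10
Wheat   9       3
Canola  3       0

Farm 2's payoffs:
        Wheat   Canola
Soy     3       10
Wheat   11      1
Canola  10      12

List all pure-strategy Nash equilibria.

(Soy, Canola) and (Wheat, Wheat)

Farm 1 against Wheat: payoffs 6, 9, 3 → best response Wheat.
Farm 1 against Canola: payoffs 10, 3, 0 → best response Soy.
Farm 2 against Soy: payoffs 3, 10 → best response Canola.
Farm 2 against Wheat: payoffs 11, 1 → best response Wheat.
Farm 2 against Canola: payoffs 10, 12 → best response Canola.
Mutual best responses: (Soy, Canola); (Wheat, Wheat).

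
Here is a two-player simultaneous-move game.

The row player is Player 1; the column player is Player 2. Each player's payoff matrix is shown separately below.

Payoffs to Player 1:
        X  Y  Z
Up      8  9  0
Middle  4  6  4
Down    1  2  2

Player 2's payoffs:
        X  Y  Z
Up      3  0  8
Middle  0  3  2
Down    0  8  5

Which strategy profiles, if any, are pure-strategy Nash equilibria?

none

For each strategy profile, look for a profitable unilateral deviation.
(Up, X): Player 2 can switch to Z (3 → 8). Not NE.
(Up, Y): Player 2 can switch to X (0 → 3). Not NE.
(Up, Z): Player 1 can switch to Middle (0 → 4). Not NE.
(Middle, X): Player 1 can switch to Up (4 → 8). Not NE.
(Middle, Y): Player 1 can switch to Up (6 → 9). Not NE.
(Middle, Z): Player 2 can switch to Y (2 → 3). Not NE.
(The remaining 3 profiles each have a profitable deviation by the same check.)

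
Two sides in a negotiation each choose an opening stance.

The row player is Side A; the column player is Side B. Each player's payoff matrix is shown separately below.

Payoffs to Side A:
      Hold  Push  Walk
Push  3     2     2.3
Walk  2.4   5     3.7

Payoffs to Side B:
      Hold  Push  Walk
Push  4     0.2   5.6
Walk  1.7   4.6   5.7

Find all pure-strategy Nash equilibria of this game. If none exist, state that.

Mark each player's best response to every combination of opponents' strategies; a profile where every player is best-responding is a pure Nash equilibrium.
Side A against Hold: payoffs 3, 2.4 → best response Push.
Side A against Push: payoffs 2, 5 → best response Walk.
Side A against Walk: payoffs 2.3, 3.7 → best response Walk.
Side B against Push: payoffs 4, 0.2, 5.6 → best response Walk.
Side B against Walk: payoffs 1.7, 4.6, 5.7 → best response Walk.
Mutual best responses: (Walk, Walk).

Pure NE: (Walk, Walk)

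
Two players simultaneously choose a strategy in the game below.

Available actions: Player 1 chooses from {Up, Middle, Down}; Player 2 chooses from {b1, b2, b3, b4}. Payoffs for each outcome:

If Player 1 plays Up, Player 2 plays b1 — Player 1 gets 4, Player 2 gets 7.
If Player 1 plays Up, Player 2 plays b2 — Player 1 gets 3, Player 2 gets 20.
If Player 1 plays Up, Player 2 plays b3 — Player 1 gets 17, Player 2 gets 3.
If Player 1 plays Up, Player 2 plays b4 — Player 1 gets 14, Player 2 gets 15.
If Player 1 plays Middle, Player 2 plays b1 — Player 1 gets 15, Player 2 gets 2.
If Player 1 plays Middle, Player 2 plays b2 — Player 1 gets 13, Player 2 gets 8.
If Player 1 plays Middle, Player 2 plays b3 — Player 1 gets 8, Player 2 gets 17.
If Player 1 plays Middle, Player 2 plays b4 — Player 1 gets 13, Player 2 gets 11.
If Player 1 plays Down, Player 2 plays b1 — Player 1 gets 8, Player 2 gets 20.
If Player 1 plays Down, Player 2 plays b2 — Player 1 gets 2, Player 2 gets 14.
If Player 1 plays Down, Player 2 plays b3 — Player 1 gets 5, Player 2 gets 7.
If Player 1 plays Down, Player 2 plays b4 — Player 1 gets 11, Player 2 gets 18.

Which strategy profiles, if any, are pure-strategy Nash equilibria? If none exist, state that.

Player 1 against b1: payoffs 4, 15, 8 → best response Middle.
Player 1 against b2: payoffs 3, 13, 2 → best response Middle.
Player 1 against b3: payoffs 17, 8, 5 → best response Up.
Player 1 against b4: payoffs 14, 13, 11 → best response Up.
Player 2 against Up: payoffs 7, 20, 3, 15 → best response b2.
Player 2 against Middle: payoffs 2, 8, 17, 11 → best response b3.
Player 2 against Down: payoffs 20, 14, 7, 18 → best response b1.
No profile is a mutual best response for all players.

This game has no pure Nash equilibrium.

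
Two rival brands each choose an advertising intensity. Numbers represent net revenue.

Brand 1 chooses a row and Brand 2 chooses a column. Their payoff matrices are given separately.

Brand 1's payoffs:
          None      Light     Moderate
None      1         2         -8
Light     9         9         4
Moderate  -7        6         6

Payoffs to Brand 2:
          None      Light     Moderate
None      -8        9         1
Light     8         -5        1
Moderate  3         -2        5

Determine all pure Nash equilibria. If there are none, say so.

(Light, None); (Moderate, Moderate)

For each strategy profile, look for a profitable unilateral deviation.
(None, None): Brand 1 can switch to Light (1 → 9). Not NE.
(None, Light): Brand 1 can switch to Light (2 → 9). Not NE.
(None, Moderate): Brand 1 can switch to Light (-8 → 4). Not NE.
(Light, None): Brand 1 gets 9, best alternative 1; Brand 2 gets 8, best alternative 1. No profitable deviation — NE.
(Light, Light): Brand 2 can switch to None (-5 → 8). Not NE.
(Light, Moderate): Brand 1 can switch to Moderate (4 → 6). Not NE.
(Moderate, None): Brand 1 can switch to None (-7 → 1). Not NE.
(Moderate, Light): Brand 1 can switch to Light (6 → 9). Not NE.
(Moderate, Moderate): Brand 1 gets 6, best alternative 4; Brand 2 gets 5, best alternative 3. No profitable deviation — NE.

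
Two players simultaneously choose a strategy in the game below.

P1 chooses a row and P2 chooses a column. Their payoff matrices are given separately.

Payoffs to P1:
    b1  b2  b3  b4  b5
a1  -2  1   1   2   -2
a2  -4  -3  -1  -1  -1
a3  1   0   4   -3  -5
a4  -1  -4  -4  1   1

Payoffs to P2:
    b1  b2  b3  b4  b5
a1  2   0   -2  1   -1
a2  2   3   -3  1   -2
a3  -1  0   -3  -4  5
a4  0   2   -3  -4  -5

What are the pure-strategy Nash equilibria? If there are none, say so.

This game has no pure Nash equilibrium.

(a1, b1): P1 can switch to a3 (-2 → 1). Not NE.
(a1, b2): P2 can switch to b1 (0 → 2). Not NE.
(a1, b3): P1 can switch to a3 (1 → 4). Not NE.
(a1, b4): P2 can switch to b1 (1 → 2). Not NE.
(a1, b5): P1 can switch to a2 (-2 → -1). Not NE.
(a2, b1): P1 can switch to a1 (-4 → -2). Not NE.
(a2, b2): P1 can switch to a1 (-3 → 1). Not NE.
(a2, b3): P1 can switch to a1 (-1 → 1). Not NE.
(The remaining 12 profiles each have a profitable deviation by the same check.)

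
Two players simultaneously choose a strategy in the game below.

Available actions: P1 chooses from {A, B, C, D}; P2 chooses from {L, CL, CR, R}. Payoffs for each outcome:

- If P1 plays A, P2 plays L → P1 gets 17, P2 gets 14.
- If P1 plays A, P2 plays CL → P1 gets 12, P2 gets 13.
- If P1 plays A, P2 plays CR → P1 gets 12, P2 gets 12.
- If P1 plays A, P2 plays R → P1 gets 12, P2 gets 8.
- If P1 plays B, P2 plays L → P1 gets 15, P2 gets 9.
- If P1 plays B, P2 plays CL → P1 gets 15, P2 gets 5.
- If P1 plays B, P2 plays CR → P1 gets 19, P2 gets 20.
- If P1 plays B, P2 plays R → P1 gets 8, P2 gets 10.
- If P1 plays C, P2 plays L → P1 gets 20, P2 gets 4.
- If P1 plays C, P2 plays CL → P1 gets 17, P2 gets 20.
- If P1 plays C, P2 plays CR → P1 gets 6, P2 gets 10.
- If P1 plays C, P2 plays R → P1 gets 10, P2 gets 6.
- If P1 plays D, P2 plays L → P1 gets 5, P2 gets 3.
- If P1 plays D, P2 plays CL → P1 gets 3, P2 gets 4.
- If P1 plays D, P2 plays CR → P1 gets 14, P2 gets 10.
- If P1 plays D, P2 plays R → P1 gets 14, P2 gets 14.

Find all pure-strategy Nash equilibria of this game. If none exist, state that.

Pure-strategy Nash equilibria: (B, CR), (C, CL), (D, R)

(A, L): P1 can switch to C (17 → 20). Not NE.
(A, CL): P1 can switch to B (12 → 15). Not NE.
(A, CR): P1 can switch to B (12 → 19). Not NE.
(A, R): P1 can switch to D (12 → 14). Not NE.
(B, L): P1 can switch to A (15 → 17). Not NE.
(B, CL): P1 can switch to C (15 → 17). Not NE.
(B, CR): P1 gets 19, best alternative 14; P2 gets 20, best alternative 10. No profitable deviation — NE.
(B, R): P1 can switch to A (8 → 12). Not NE.
(C, L): P2 can switch to CL (4 → 20). Not NE.
(C, CL): P1 gets 17, best alternative 15; P2 gets 20, best alternative 10. No profitable deviation — NE.
(C, CR): P1 can switch to A (6 → 12). Not NE.
(C, R): P1 can switch to A (10 → 12). Not NE.
(D, L): P1 can switch to A (5 → 17). Not NE.
(D, CL): P1 can switch to A (3 → 12). Not NE.
(D, R): P1 gets 14, best alternative 12; P2 gets 14, best alternative 10. No profitable deviation — NE.
(The remaining 1 profile has a profitable deviation by the same check.)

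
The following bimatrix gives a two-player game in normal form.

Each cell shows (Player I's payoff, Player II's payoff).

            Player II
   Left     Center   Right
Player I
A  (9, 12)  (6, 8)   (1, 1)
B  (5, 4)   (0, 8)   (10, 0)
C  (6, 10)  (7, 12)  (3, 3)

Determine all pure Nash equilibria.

Pure-strategy Nash equilibria: (A, Left), (C, Center)

Player I against Left: payoffs 9, 5, 6 → best response A.
Player I against Center: payoffs 6, 0, 7 → best response C.
Player I against Right: payoffs 1, 10, 3 → best response B.
Player II against A: payoffs 12, 8, 1 → best response Left.
Player II against B: payoffs 4, 8, 0 → best response Center.
Player II against C: payoffs 10, 12, 3 → best response Center.
Mutual best responses: (A, Left); (C, Center).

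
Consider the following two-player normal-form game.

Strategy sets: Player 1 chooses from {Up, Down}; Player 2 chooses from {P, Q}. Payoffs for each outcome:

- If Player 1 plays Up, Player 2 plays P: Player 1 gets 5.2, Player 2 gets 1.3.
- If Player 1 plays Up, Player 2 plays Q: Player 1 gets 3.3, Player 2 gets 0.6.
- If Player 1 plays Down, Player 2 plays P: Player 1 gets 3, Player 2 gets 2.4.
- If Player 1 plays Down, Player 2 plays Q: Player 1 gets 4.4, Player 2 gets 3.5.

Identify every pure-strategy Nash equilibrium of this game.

(Up, P): Player 1 gets 5.2, best alternative 3; Player 2 gets 1.3, best alternative 0.6. No profitable deviation — NE.
(Up, Q): Player 1 can switch to Down (3.3 → 4.4). Not NE.
(Down, P): Player 1 can switch to Up (3 → 5.2). Not NE.
(Down, Q): Player 1 gets 4.4, best alternative 3.3; Player 2 gets 3.5, best alternative 2.4. No profitable deviation — NE.

The pure Nash equilibria are (Up, P); (Down, Q).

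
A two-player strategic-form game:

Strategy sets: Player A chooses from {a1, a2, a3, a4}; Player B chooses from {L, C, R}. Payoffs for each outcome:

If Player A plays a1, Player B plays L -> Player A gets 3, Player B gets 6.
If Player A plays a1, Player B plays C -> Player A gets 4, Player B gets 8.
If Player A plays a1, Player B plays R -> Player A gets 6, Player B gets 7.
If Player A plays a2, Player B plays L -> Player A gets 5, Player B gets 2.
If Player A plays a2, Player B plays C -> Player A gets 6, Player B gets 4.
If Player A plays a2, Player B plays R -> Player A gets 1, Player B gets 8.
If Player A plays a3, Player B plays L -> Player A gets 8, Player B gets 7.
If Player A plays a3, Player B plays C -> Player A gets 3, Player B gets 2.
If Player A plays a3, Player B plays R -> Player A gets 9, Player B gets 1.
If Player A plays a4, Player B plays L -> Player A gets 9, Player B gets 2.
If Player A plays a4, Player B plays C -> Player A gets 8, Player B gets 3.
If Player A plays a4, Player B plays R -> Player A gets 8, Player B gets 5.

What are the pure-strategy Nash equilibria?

No pure-strategy Nash equilibrium.

For each player, find the best response to each opponent profile; mutual best responses are the pure NE.
Player A against L: payoffs 3, 5, 8, 9 → best response a4.
Player A against C: payoffs 4, 6, 3, 8 → best response a4.
Player A against R: payoffs 6, 1, 9, 8 → best response a3.
Player B against a1: payoffs 6, 8, 7 → best response C.
Player B against a2: payoffs 2, 4, 8 → best response R.
Player B against a3: payoffs 7, 2, 1 → best response L.
Player B against a4: payoffs 2, 3, 5 → best response R.
No profile is a mutual best response for all players.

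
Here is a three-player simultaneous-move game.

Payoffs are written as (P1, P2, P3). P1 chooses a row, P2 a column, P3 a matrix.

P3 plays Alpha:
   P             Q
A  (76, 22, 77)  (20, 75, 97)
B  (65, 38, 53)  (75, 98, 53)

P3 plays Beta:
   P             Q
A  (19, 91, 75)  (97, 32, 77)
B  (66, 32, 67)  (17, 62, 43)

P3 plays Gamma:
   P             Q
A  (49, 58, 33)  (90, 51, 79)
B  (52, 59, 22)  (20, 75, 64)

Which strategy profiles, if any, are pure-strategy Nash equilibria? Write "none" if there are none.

P1 against (P, Alpha): payoffs 76, 65 → best response A.
P1 against (P, Beta): payoffs 19, 66 → best response B.
P1 against (P, Gamma): payoffs 49, 52 → best response B.
P1 against (Q, Alpha): payoffs 20, 75 → best response B.
P1 against (Q, Beta): payoffs 97, 17 → best response A.
P1 against (Q, Gamma): payoffs 90, 20 → best response A.
P2 against (A, Alpha): payoffs 22, 75 → best response Q.
P2 against (A, Beta): payoffs 91, 32 → best response P.
P2 against (A, Gamma): payoffs 58, 51 → best response P.
P2 against (B, Alpha): payoffs 38, 98 → best response Q.
P2 against (B, Beta): payoffs 32, 62 → best response Q.
P2 against (B, Gamma): payoffs 59, 75 → best response Q.
P3 against (A, P): payoffs 77, 75, 33 → best response Alpha.
P3 against (A, Q): payoffs 97, 77, 79 → best response Alpha.
P3 against (B, P): payoffs 53, 67, 22 → best response Beta.
P3 against (B, Q): payoffs 53, 43, 64 → best response Gamma.
No profile is a mutual best response for all players.

This game has no pure Nash equilibrium.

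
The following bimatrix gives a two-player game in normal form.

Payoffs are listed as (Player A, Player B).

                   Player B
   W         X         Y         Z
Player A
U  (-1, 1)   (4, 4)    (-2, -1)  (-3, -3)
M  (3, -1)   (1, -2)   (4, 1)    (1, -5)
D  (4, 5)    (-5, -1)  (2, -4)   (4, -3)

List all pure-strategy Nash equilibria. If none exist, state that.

(U, X) and (M, Y) and (D, W)

For each strategy profile, look for a profitable unilateral deviation.
(U, W): Player A can switch to M (-1 → 3). Not NE.
(U, X): Player A gets 4, best alternative 1; Player B gets 4, best alternative 1. No profitable deviation — NE.
(U, Y): Player A can switch to M (-2 → 4). Not NE.
(U, Z): Player A can switch to M (-3 → 1). Not NE.
(M, W): Player A can switch to D (3 → 4). Not NE.
(M, X): Player A can switch to U (1 → 4). Not NE.
(M, Y): Player A gets 4, best alternative 2; Player B gets 1, best alternative -1. No profitable deviation — NE.
(M, Z): Player A can switch to D (1 → 4). Not NE.
(D, W): Player A gets 4, best alternative 3; Player B gets 5, best alternative -1. No profitable deviation — NE.
(D, X): Player A can switch to U (-5 → 4). Not NE.
(D, Y): Player A can switch to M (2 → 4). Not NE.
(D, Z): Player B can switch to W (-3 → 5). Not NE.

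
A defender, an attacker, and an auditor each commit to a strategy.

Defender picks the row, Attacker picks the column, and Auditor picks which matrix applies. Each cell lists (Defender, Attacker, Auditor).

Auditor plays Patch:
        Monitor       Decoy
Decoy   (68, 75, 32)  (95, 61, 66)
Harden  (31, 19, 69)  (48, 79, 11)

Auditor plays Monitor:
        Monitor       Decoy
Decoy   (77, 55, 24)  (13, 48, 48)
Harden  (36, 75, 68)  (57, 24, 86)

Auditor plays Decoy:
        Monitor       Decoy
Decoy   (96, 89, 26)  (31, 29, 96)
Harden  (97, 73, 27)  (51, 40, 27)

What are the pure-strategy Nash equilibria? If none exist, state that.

Defender against (Monitor, Patch): payoffs 68, 31 → best response Decoy.
Defender against (Monitor, Monitor): payoffs 77, 36 → best response Decoy.
Defender against (Monitor, Decoy): payoffs 96, 97 → best response Harden.
Defender against (Decoy, Patch): payoffs 95, 48 → best response Decoy.
Defender against (Decoy, Monitor): payoffs 13, 57 → best response Harden.
Defender against (Decoy, Decoy): payoffs 31, 51 → best response Harden.
Attacker against (Decoy, Patch): payoffs 75, 61 → best response Monitor.
Attacker against (Decoy, Monitor): payoffs 55, 48 → best response Monitor.
Attacker against (Decoy, Decoy): payoffs 89, 29 → best response Monitor.
Attacker against (Harden, Patch): payoffs 19, 79 → best response Decoy.
Attacker against (Harden, Monitor): payoffs 75, 24 → best response Monitor.
Attacker against (Harden, Decoy): payoffs 73, 40 → best response Monitor.
Auditor against (Decoy, Monitor): payoffs 32, 24, 26 → best response Patch.
Auditor against (Decoy, Decoy): payoffs 66, 48, 96 → best response Decoy.
Auditor against (Harden, Monitor): payoffs 69, 68, 27 → best response Patch.
Auditor against (Harden, Decoy): payoffs 11, 86, 27 → best response Monitor.
Mutual best responses: (Decoy, Monitor, Patch).

(Decoy, Monitor, Patch)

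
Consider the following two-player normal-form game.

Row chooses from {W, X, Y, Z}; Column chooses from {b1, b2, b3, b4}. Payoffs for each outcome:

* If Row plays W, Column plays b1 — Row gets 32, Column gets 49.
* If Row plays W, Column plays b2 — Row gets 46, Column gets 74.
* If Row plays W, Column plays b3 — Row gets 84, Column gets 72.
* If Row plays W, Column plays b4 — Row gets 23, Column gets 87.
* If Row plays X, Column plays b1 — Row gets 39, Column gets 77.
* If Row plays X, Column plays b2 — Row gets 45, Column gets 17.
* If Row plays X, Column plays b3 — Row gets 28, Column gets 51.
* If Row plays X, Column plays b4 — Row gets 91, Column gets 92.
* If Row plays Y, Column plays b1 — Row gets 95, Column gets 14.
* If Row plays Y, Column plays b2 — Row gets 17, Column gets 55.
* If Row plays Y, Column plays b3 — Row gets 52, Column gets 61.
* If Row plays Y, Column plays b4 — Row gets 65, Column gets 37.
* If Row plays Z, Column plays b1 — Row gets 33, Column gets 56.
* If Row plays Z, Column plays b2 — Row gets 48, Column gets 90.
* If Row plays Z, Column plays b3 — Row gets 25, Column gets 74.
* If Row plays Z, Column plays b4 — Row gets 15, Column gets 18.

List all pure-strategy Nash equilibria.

Pure-strategy Nash equilibria: (X, b4), (Z, b2)

Check each profile: it is a Nash equilibrium iff no player can strictly gain by switching unilaterally.
(W, b1): Row can switch to X (32 → 39). Not NE.
(W, b2): Row can switch to Z (46 → 48). Not NE.
(W, b3): Column can switch to b2 (72 → 74). Not NE.
(W, b4): Row can switch to X (23 → 91). Not NE.
(X, b1): Row can switch to Y (39 → 95). Not NE.
(X, b2): Row can switch to W (45 → 46). Not NE.
(X, b3): Row can switch to W (28 → 84). Not NE.
(X, b4): Row gets 91, best alternative 65; Column gets 92, best alternative 77. No profitable deviation — NE.
(Y, b1): Column can switch to b2 (14 → 55). Not NE.
(Y, b2): Row can switch to W (17 → 46). Not NE.
(Y, b3): Row can switch to W (52 → 84). Not NE.
(Y, b4): Row can switch to X (65 → 91). Not NE.
(Z, b1): Row can switch to X (33 → 39). Not NE.
(Z, b2): Row gets 48, best alternative 46; Column gets 90, best alternative 74. No profitable deviation — NE.
(The remaining 2 profiles each have a profitable deviation by the same check.)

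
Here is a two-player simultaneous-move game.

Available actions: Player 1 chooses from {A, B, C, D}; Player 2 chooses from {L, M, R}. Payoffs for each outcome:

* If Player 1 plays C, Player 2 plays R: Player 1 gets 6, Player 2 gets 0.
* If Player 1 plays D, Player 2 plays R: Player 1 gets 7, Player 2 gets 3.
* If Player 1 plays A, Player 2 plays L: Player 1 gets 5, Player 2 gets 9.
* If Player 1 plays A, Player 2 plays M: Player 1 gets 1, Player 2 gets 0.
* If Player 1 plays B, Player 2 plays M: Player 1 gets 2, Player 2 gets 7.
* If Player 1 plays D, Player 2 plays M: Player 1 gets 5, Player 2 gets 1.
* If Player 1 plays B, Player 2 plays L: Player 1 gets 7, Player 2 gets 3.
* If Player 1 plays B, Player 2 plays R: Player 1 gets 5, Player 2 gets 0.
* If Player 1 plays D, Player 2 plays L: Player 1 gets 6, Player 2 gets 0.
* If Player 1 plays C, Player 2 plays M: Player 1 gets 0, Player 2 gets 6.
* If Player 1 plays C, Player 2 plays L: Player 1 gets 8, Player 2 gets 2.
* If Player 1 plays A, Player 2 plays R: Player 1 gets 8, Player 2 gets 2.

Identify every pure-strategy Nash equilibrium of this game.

This game has no pure Nash equilibrium.

(A, L): Player 1 can switch to B (5 → 7). Not NE.
(A, M): Player 1 can switch to B (1 → 2). Not NE.
(A, R): Player 2 can switch to L (2 → 9). Not NE.
(B, L): Player 1 can switch to C (7 → 8). Not NE.
(B, M): Player 1 can switch to D (2 → 5). Not NE.
(B, R): Player 1 can switch to A (5 → 8). Not NE.
(The remaining 6 profiles each have a profitable deviation by the same check.)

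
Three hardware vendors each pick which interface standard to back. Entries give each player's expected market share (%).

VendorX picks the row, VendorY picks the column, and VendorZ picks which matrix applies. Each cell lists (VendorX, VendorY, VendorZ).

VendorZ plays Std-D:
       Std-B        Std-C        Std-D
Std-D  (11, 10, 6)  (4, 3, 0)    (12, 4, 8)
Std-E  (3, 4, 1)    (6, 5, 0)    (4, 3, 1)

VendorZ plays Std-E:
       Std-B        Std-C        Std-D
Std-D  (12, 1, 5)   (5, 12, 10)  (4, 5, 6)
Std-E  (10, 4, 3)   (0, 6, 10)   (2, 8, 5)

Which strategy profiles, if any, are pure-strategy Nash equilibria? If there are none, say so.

(Std-D, Std-B, Std-D) and (Std-D, Std-C, Std-E)

For each player, find the best response to each opponent profile; mutual best responses are the pure NE.
VendorX against (Std-B, Std-D): payoffs 11, 3 → best response Std-D.
VendorX against (Std-B, Std-E): payoffs 12, 10 → best response Std-D.
VendorX against (Std-C, Std-D): payoffs 4, 6 → best response Std-E.
VendorX against (Std-C, Std-E): payoffs 5, 0 → best response Std-D.
VendorX against (Std-D, Std-D): payoffs 12, 4 → best response Std-D.
VendorX against (Std-D, Std-E): payoffs 4, 2 → best response Std-D.
VendorY against (Std-D, Std-D): payoffs 10, 3, 4 → best response Std-B.
VendorY against (Std-D, Std-E): payoffs 1, 12, 5 → best response Std-C.
VendorY against (Std-E, Std-D): payoffs 4, 5, 3 → best response Std-C.
VendorY against (Std-E, Std-E): payoffs 4, 6, 8 → best response Std-D.
VendorZ against (Std-D, Std-B): payoffs 6, 5 → best response Std-D.
VendorZ against (Std-D, Std-C): payoffs 0, 10 → best response Std-E.
VendorZ against (Std-D, Std-D): payoffs 8, 6 → best response Std-D.
VendorZ against (Std-E, Std-B): payoffs 1, 3 → best response Std-E.
VendorZ against (Std-E, Std-C): payoffs 0, 10 → best response Std-E.
VendorZ against (Std-E, Std-D): payoffs 1, 5 → best response Std-E.
Mutual best responses: (Std-D, Std-B, Std-D); (Std-D, Std-C, Std-E).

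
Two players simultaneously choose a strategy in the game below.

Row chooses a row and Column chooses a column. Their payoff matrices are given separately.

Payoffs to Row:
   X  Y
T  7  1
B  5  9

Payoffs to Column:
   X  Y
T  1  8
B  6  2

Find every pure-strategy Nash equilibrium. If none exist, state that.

This game has no pure Nash equilibrium.

Row against X: payoffs 7, 5 → best response T.
Row against Y: payoffs 1, 9 → best response B.
Column against T: payoffs 1, 8 → best response Y.
Column against B: payoffs 6, 2 → best response X.
No profile is a mutual best response for all players.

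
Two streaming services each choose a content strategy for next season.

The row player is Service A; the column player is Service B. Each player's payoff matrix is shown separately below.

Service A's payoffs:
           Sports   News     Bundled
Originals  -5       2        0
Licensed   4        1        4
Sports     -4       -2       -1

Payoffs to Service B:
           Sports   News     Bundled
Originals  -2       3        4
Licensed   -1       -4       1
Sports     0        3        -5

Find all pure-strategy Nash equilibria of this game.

For each player, find the best response to each opponent profile; mutual best responses are the pure NE.
Service A against Sports: payoffs -5, 4, -4 → best response Licensed.
Service A against News: payoffs 2, 1, -2 → best response Originals.
Service A against Bundled: payoffs 0, 4, -1 → best response Licensed.
Service B against Originals: payoffs -2, 3, 4 → best response Bundled.
Service B against Licensed: payoffs -1, -4, 1 → best response Bundled.
Service B against Sports: payoffs 0, 3, -5 → best response News.
Mutual best responses: (Licensed, Bundled).

(Licensed, Bundled)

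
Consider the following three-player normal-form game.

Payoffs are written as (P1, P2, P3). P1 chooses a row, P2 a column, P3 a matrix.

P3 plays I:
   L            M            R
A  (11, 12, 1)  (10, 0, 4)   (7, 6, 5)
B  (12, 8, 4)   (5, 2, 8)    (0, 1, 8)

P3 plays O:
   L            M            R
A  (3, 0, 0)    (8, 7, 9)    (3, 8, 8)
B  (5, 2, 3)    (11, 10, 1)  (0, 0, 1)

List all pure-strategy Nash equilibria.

Pure-strategy Nash equilibria: (A, R, O) and (B, L, I)

P1 against (L, I): payoffs 11, 12 → best response B.
P1 against (L, O): payoffs 3, 5 → best response B.
P1 against (M, I): payoffs 10, 5 → best response A.
P1 against (M, O): payoffs 8, 11 → best response B.
P1 against (R, I): payoffs 7, 0 → best response A.
P1 against (R, O): payoffs 3, 0 → best response A.
P2 against (A, I): payoffs 12, 0, 6 → best response L.
P2 against (A, O): payoffs 0, 7, 8 → best response R.
P2 against (B, I): payoffs 8, 2, 1 → best response L.
P2 against (B, O): payoffs 2, 10, 0 → best response M.
P3 against (A, L): payoffs 1, 0 → best response I.
P3 against (A, M): payoffs 4, 9 → best response O.
P3 against (A, R): payoffs 5, 8 → best response O.
P3 against (B, L): payoffs 4, 3 → best response I.
P3 against (B, M): payoffs 8, 1 → best response I.
P3 against (B, R): payoffs 8, 1 → best response I.
Mutual best responses: (A, R, O); (B, L, I).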